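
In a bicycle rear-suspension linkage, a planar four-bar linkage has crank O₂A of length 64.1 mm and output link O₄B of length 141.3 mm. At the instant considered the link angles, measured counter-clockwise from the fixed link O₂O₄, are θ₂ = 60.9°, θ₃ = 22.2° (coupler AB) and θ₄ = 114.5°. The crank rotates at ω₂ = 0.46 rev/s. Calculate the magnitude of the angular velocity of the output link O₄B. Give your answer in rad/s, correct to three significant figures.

ω₂ = 2.89 rad/s (from 0.46 rev/s).
Differentiating the loop-closure r₂e^{iθ₂}+r₃e^{iθ₃}=r₁+r₄e^{iθ₄} gives r₂ω₂e^{iθ₂}+r₃ω₃e^{iθ₃}=r₄ω₄e^{iθ₄}.
Eliminating the other unknown: ω₄ = r₂ω₂ sin(θ₂−θ₃) / [r₄ sin(θ₄−θ₃)].
Numerator sine = +0.62524; denominator sine = +0.99919.
Result = 0.0641·2.89·(+0.62524) / (0.1413·(+0.99919)) = +0.82045 rad/s; magnitude 0.82045 rad/s.

0.820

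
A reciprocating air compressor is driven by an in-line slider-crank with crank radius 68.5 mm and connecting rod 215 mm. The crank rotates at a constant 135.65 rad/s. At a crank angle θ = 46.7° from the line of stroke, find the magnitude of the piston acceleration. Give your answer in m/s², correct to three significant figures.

851

ω = 135.7 rad/s
x(θ) = r cosθ + √(L² − r² sin²θ); with ω constant, a = ω²·d²x/dθ².
d²x/dθ² = −r cosθ − r²(cos2θ)/√u − r⁴ sin²2θ/(4u^{3/2}),  u = L² − r² sin²θ = 0.0437397 m².
Substituting r = 0.0685 m, L = 0.215 m, θ = 46.7°: d²x/dθ² = -0.046248 m.
a = ω²·d²x/dθ² = (135.7)²·(-0.046248) = -851 m/s²;  |a| = 851 m/s².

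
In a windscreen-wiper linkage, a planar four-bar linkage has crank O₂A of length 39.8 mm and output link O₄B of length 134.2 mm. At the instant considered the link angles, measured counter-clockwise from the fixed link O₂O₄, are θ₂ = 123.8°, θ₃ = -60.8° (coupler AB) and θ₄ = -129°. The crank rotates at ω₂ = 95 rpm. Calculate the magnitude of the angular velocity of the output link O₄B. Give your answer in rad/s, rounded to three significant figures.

ω₂ = 9.948 rad/s (from 95 rpm).
Differentiating the loop-closure r₂e^{iθ₂}+r₃e^{iθ₃}=r₁+r₄e^{iθ₄} gives r₂ω₂e^{iθ₂}+r₃ω₃e^{iθ₃}=r₄ω₄e^{iθ₄}.
Eliminating the other unknown: ω₄ = r₂ω₂ sin(θ₂−θ₃) / [r₄ sin(θ₄−θ₃)].
Numerator sine = -0.08020; denominator sine = -0.92849.
Result = 0.0398·9.948·(-0.08020) / (0.1342·(-0.92849)) = +0.25484 rad/s; magnitude 0.25484 rad/s.

0.255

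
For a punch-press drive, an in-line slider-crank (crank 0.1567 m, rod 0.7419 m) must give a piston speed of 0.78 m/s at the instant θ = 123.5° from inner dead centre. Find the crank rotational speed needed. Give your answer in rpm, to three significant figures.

For an in-line slider-crank, |v_piston| = rω|sinθ|·[1 + r cosθ/√(L² − r² sin²θ)].
With r = 0.1567 m, L = 0.7419 m, θ = 123.5°: the bracketed kinematic factor |dx/dθ| = 0.11519 m.
ω = v/|dx/dθ| = 0.78/0.11519 = 6.7711 rad/s.
N = 60ω/(2π) = 64.66 rpm.

64.7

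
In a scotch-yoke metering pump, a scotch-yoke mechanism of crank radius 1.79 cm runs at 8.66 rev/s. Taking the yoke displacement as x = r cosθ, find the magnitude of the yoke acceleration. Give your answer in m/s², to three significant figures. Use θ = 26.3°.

ω = 54.41 rad/s (from 8.66 rev/s).
x = r cosθ ⇒ ẍ = −rω² cosθ (ω constant).
|a| = rω²|cosθ| = 0.0179·(54.41)²·|cos 26.3°| = 47.511 m/s².

47.5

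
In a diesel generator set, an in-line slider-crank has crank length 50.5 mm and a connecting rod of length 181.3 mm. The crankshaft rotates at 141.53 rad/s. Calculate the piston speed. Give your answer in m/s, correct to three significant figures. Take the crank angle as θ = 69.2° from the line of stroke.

7.37

ω = 141.5 rad/s
For an in-line slider-crank, x = r cosθ + √(L² − r² sin²θ), so v = −rω sinθ·[1 + r cosθ/√(L² − r² sin²θ)].
With r = 0.0505 m, L = 0.1813 m, θ = 69.2°: √(L² − r² sin²θ) = 0.17505 m.
v = −0.0505·141.5·0.93483·[1 + 0.0505·0.35511/0.17505] = -7.3659 m/s.
|v| = 7.3659 m/s.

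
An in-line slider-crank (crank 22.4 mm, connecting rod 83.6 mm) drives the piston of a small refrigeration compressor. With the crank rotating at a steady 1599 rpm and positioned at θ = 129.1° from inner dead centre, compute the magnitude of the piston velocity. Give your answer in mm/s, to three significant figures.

2410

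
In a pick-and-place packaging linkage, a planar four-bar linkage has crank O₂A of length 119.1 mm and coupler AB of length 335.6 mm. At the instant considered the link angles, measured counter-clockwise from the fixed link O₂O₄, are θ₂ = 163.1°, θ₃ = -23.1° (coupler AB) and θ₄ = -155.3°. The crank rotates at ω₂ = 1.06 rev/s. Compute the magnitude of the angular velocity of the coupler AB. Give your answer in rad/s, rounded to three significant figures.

2.12

ω₂ = 6.66 rad/s (from 1.06 rev/s).
Differentiating the loop-closure r₂e^{iθ₂}+r₃e^{iθ₃}=r₁+r₄e^{iθ₄} gives r₂ω₂e^{iθ₂}+r₃ω₃e^{iθ₃}=r₄ω₄e^{iθ₄}.
Eliminating the other unknown: ω₃ = r₂ω₂ sin(θ₄−θ₂) / [r₃ sin(θ₃−θ₄)].
Numerator sine = +0.66393; denominator sine = +0.74080.
Result = 0.1191·6.66·(+0.66393) / (0.3356·(+0.74080)) = +2.1183 rad/s; magnitude 2.1183 rad/s.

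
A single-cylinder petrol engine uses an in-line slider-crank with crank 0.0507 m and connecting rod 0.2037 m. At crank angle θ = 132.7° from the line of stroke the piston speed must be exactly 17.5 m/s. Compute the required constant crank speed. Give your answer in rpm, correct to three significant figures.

5410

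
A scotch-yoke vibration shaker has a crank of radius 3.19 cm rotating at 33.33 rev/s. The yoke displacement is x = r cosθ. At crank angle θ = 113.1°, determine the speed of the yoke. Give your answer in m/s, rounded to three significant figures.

ω = 209.4 rad/s (from 33.33 rev/s).
x = r cosθ ⇒ ẋ = −rω sinθ.
|v| = rω|sinθ| = 0.0319·209.4·|sin 113.1°| = 6.1448 m/s.

6.14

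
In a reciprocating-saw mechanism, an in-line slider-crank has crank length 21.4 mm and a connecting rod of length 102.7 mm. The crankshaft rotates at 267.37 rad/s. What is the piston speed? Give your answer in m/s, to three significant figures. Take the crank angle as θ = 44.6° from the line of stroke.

4.62

ω = 267.4 rad/s
For an in-line slider-crank, x = r cosθ + √(L² − r² sin²θ), so v = −rω sinθ·[1 + r cosθ/√(L² − r² sin²θ)].
With r = 0.0214 m, L = 0.1027 m, θ = 44.6°: √(L² − r² sin²θ) = 0.10159 m.
v = −0.0214·267.4·0.70215·[1 + 0.0214·0.71203/0.10159] = -4.6201 m/s.
|v| = 4.6201 m/s.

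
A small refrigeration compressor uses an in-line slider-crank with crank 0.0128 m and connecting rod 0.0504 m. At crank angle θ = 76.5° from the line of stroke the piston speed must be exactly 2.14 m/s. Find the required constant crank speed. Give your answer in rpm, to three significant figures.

For an in-line slider-crank, |v_piston| = rω|sinθ|·[1 + r cosθ/√(L² − r² sin²θ)].
With r = 0.0128 m, L = 0.0504 m, θ = 76.5°: the bracketed kinematic factor |dx/dθ| = 0.013208 m.
ω = v/|dx/dθ| = 2.14/0.013208 = 162.03 rad/s.
N = 60ω/(2π) = 1547.2 rpm.

1550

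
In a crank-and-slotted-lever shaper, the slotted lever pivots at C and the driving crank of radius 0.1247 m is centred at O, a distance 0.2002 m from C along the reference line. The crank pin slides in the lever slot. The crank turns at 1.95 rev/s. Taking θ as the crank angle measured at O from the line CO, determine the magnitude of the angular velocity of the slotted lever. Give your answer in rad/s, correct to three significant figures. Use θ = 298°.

4.23

ω = 12.25 rad/s (from 1.95 rev/s).
Crank pin A relative to C: A = (d + r cosθ, r sinθ); lever angle φ = atan2(r sinθ, d + r cosθ).
Differentiating tanφ: φ̇ = rω(d cosθ + r)/(d² + r² + 2dr cosθ).
d² + r² + 2dr cosθ = |CA|² = 0.0790708 m²;  d cosθ + r = +0.21869 m.
|ω_lever| = |0.1247·12.25·+0.21869| / 0.0790708 = 4.2256 rad/s.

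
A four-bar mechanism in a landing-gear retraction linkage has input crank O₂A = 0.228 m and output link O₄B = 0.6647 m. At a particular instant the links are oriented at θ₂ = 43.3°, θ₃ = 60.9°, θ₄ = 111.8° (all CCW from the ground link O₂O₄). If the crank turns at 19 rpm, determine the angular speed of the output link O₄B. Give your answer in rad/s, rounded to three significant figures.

0.266

ω₂ = 1.99 rad/s (from 19 rpm).
Differentiating the loop-closure r₂e^{iθ₂}+r₃e^{iθ₃}=r₁+r₄e^{iθ₄} gives r₂ω₂e^{iθ₂}+r₃ω₃e^{iθ₃}=r₄ω₄e^{iθ₄}.
Eliminating the other unknown: ω₄ = r₂ω₂ sin(θ₂−θ₃) / [r₄ sin(θ₄−θ₃)].
Numerator sine = -0.30237; denominator sine = +0.77605.
Result = 0.228·1.99·(-0.30237) / (0.6647·(+0.77605)) = -0.26591 rad/s; magnitude 0.26591 rad/s.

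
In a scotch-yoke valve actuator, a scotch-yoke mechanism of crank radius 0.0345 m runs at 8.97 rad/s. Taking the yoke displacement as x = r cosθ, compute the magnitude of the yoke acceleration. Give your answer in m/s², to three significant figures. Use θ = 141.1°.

ω = 8.97 rad/s
x = r cosθ ⇒ ẍ = −rω² cosθ (ω constant).
|a| = rω²|cosθ| = 0.0345·(8.97)²·|cos 141.1°| = 2.1603 m/s².

2.16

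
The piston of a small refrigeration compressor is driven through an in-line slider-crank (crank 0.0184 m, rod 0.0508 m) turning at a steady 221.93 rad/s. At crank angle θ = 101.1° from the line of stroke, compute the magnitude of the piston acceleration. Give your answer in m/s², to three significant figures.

ω = 221.9 rad/s
x(θ) = r cosθ + √(L² − r² sin²θ); with ω constant, a = ω²·d²x/dθ².
d²x/dθ² = −r cosθ − r²(cos2θ)/√u − r⁴ sin²2θ/(4u^{3/2}),  u = L² − r² sin²θ = 0.00225463 m².
Substituting r = 0.0184 m, L = 0.0508 m, θ = 101.1°: d²x/dθ² = +0.010106 m.
a = ω²·d²x/dθ² = (221.9)²·(+0.010106) = +497.74 m/s²;  |a| = 497.74 m/s².

498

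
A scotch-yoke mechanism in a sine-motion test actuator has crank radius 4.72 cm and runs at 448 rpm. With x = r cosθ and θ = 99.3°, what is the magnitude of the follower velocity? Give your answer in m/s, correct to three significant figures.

ω = 46.91 rad/s (from 448 rpm).
x = r cosθ ⇒ ẋ = −rω sinθ.
|v| = rω|sinθ| = 0.0472·46.91·|sin 99.3°| = 2.1853 m/s.

2.19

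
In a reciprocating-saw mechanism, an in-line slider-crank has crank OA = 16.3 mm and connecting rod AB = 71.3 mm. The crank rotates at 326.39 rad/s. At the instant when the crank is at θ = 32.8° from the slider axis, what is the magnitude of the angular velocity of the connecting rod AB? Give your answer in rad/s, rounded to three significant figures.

63.2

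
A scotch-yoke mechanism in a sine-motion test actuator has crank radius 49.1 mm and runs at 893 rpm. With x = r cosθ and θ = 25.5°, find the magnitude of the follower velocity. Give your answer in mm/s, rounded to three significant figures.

1980

ω = 93.51 rad/s (from 893 rpm).
x = r cosθ ⇒ ẋ = −rω sinθ.
|v| = rω|sinθ| = 0.0491·93.51·|sin 25.5°| = 1.9767 m/s = 1976.7 mm/s.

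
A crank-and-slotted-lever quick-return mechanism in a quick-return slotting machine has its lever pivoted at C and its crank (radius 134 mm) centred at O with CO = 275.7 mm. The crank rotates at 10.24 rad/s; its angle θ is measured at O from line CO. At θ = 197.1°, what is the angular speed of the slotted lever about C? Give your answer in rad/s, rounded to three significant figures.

7.61

ω = 10.24 rad/s
Crank pin A relative to C: A = (d + r cosθ, r sinθ); lever angle φ = atan2(r sinθ, d + r cosθ).
Differentiating tanφ: φ̇ = rω(d cosθ + r)/(d² + r² + 2dr cosθ).
d² + r² + 2dr cosθ = |CA|² = 0.0233452 m²;  d cosθ + r = -0.12951 m.
|ω_lever| = |0.134·10.24·-0.12951| / 0.0233452 = 7.6123 rad/s.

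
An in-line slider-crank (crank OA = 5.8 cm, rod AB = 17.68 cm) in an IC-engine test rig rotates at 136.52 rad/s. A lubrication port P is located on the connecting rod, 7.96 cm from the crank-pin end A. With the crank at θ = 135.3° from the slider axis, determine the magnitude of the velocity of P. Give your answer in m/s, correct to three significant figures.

ω = 136.5 rad/s.  Crank-pin speed |V_A| = rω = 7.9182 m/s, perpendicular to OA.
Rod angle: sinφ = −(r/L) sinθ ⇒ φ = -13.341°; ω_rod = −rω cosθ/√(L²−r²sin²θ) = +32.717 rad/s.
V_P = V_A + ω_rod × AP, with AP = 0.0796 m along the rod.
Components: V_Px = −rω sinθ − a·ω_rod·sinφ = -4.9687 m/s;  V_Py = rω cosθ + a·ω_rod·cosφ = -3.0942 m/s.
|V_P| = √(V_Px² + V_Py²) = 5.8534 m/s.

5.85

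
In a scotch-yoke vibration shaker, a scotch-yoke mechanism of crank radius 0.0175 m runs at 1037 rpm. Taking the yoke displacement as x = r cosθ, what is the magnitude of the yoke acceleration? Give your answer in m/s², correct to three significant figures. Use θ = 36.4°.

166

ω = 108.6 rad/s (from 1037 rpm).
x = r cosθ ⇒ ẍ = −rω² cosθ (ω constant).
|a| = rω²|cosθ| = 0.0175·(108.6)²·|cos 36.4°| = 166.11 m/s².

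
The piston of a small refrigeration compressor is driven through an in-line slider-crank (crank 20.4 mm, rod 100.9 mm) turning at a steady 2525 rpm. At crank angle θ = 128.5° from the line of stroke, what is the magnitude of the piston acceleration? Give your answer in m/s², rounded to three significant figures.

ω = 2π·2525/60 = 264.4 rad/s
x(θ) = r cosθ + √(L² − r² sin²θ); with ω constant, a = ω²·d²x/dθ².
d²x/dθ² = −r cosθ − r²(cos2θ)/√u − r⁴ sin²2θ/(4u^{3/2}),  u = L² − r² sin²θ = 0.00992592 m².
Substituting r = 0.0204 m, L = 0.1009 m, θ = 128.5°: d²x/dθ² = +0.013597 m.
a = ω²·d²x/dθ² = (264.4)²·(+0.013597) = +950.68 m/s²;  |a| = 950.68 m/s².

951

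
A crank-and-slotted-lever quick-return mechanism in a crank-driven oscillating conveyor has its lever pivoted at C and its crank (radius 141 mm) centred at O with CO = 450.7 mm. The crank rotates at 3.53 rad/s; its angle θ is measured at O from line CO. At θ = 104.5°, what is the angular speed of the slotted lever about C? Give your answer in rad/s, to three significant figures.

0.0733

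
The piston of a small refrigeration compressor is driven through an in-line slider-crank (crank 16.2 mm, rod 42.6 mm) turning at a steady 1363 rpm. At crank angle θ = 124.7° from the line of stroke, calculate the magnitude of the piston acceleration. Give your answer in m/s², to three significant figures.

230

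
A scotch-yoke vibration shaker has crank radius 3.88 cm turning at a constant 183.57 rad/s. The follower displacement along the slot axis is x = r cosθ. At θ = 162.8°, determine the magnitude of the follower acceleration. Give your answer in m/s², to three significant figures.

1250

ω = 183.6 rad/s
x = r cosθ ⇒ ẍ = −rω² cosθ (ω constant).
|a| = rω²|cosθ| = 0.0388·(183.6)²·|cos 162.8°| = 1249 m/s².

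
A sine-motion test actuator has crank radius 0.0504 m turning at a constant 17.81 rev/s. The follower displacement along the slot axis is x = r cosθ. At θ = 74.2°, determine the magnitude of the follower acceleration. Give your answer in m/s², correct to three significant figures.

172

ω = 111.9 rad/s (from 17.81 rev/s).
x = r cosθ ⇒ ẍ = −rω² cosθ (ω constant).
|a| = rω²|cosθ| = 0.0504·(111.9)²·|cos 74.2°| = 171.84 m/s².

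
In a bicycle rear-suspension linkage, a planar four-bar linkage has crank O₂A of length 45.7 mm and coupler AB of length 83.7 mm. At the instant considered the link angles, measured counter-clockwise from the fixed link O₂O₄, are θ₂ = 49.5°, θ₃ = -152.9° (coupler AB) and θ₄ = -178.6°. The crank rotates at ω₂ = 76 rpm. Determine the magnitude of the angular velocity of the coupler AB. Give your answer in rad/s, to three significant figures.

ω₂ = 7.959 rad/s (from 76 rpm).
Differentiating the loop-closure r₂e^{iθ₂}+r₃e^{iθ₃}=r₁+r₄e^{iθ₄} gives r₂ω₂e^{iθ₂}+r₃ω₃e^{iθ₃}=r₄ω₄e^{iθ₄}.
Eliminating the other unknown: ω₃ = r₂ω₂ sin(θ₄−θ₂) / [r₃ sin(θ₃−θ₄)].
Numerator sine = +0.74431; denominator sine = +0.43366.
Result = 0.0457·7.959·(+0.74431) / (0.0837·(+0.43366)) = +7.4583 rad/s; magnitude 7.4583 rad/s.

7.46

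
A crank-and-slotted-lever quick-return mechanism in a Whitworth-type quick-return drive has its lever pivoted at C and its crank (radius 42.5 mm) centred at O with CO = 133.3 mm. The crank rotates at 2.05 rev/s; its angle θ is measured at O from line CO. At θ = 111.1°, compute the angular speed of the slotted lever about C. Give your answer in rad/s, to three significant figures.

ω = 12.88 rad/s (from 2.05 rev/s).
Crank pin A relative to C: A = (d + r cosθ, r sinθ); lever angle φ = atan2(r sinθ, d + r cosθ).
Differentiating tanφ: φ̇ = rω(d cosθ + r)/(d² + r² + 2dr cosθ).
d² + r² + 2dr cosθ = |CA|² = 0.0154962 m²;  d cosθ + r = -0.0054876 m.
|ω_lever| = |0.0425·12.88·-0.0054876| / 0.0154962 = 0.19386 rad/s.

0.194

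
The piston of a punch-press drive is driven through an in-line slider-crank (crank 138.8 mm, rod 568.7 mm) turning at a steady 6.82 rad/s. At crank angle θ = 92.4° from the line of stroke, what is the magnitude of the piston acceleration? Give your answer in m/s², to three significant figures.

1.89

ω = 6.82 rad/s
x(θ) = r cosθ + √(L² − r² sin²θ); with ω constant, a = ω²·d²x/dθ².
d²x/dθ² = −r cosθ − r²(cos2θ)/√u − r⁴ sin²2θ/(4u^{3/2}),  u = L² − r² sin²θ = 0.304188 m².
Substituting r = 0.1388 m, L = 0.5687 m, θ = 92.4°: d²x/dθ² = +0.040617 m.
a = ω²·d²x/dθ² = (6.82)²·(+0.040617) = +1.8892 m/s²;  |a| = 1.8892 m/s².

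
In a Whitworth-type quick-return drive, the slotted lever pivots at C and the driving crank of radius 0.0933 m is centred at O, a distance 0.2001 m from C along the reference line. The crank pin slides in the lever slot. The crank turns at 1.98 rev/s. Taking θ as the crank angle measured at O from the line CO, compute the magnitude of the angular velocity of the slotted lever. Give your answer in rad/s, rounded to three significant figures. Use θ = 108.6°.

ω = 12.44 rad/s (from 1.98 rev/s).
Crank pin A relative to C: A = (d + r cosθ, r sinθ); lever angle φ = atan2(r sinθ, d + r cosθ).
Differentiating tanφ: φ̇ = rω(d cosθ + r)/(d² + r² + 2dr cosθ).
d² + r² + 2dr cosθ = |CA|² = 0.0368354 m²;  d cosθ + r = +0.029476 m.
|ω_lever| = |0.0933·12.44·+0.029476| / 0.0368354 = 0.92882 rad/s.

0.929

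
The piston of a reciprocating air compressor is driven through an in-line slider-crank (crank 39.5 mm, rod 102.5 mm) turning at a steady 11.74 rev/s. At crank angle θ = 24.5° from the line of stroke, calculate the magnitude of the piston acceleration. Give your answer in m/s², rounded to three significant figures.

ω = 2π·11.7 = 73.76 rad/s
x(θ) = r cosθ + √(L² − r² sin²θ); with ω constant, a = ω²·d²x/dθ².
d²x/dθ² = −r cosθ − r²(cos2θ)/√u − r⁴ sin²2θ/(4u^{3/2}),  u = L² − r² sin²θ = 0.0102379 m².
Substituting r = 0.0395 m, L = 0.1025 m, θ = 24.5°: d²x/dθ² = -0.046395 m.
a = ω²·d²x/dθ² = (73.76)²·(-0.046395) = -252.44 m/s²;  |a| = 252.44 m/s².

252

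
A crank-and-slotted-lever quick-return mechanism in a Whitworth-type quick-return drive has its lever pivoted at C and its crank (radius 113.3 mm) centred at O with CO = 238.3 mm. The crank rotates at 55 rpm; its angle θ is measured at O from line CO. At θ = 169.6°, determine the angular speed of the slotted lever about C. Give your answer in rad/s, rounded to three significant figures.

ω = 5.76 rad/s (from 55 rpm).
Crank pin A relative to C: A = (d + r cosθ, r sinθ); lever angle φ = atan2(r sinθ, d + r cosθ).
Differentiating tanφ: φ̇ = rω(d cosθ + r)/(d² + r² + 2dr cosθ).
d² + r² + 2dr cosθ = |CA|² = 0.0165121 m²;  d cosθ + r = -0.12109 m.
|ω_lever| = |0.1133·5.76·-0.12109| / 0.0165121 = 4.7853 rad/s.

4.79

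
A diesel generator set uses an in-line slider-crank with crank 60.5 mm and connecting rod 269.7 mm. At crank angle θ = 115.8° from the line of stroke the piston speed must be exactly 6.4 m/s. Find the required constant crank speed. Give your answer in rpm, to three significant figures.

For an in-line slider-crank, |v_piston| = rω|sinθ|·[1 + r cosθ/√(L² − r² sin²θ)].
With r = 0.0605 m, L = 0.2697 m, θ = 115.8°: the bracketed kinematic factor |dx/dθ| = 0.049039 m.
ω = v/|dx/dθ| = 6.4/0.049039 = 130.51 rad/s.
N = 60ω/(2π) = 1246.3 rpm.

1250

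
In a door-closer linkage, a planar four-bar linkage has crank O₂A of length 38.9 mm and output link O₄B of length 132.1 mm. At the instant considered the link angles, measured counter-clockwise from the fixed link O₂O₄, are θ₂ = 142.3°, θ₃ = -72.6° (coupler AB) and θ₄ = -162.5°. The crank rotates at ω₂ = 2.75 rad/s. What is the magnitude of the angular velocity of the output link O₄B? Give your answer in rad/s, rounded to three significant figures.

0.463

ω₂ = 2.75 rad/s
Differentiating the loop-closure r₂e^{iθ₂}+r₃e^{iθ₃}=r₁+r₄e^{iθ₄} gives r₂ω₂e^{iθ₂}+r₃ω₃e^{iθ₃}=r₄ω₄e^{iθ₄}.
Eliminating the other unknown: ω₄ = r₂ω₂ sin(θ₂−θ₃) / [r₄ sin(θ₄−θ₃)].
Numerator sine = -0.57215; denominator sine = -1.00000.
Result = 0.0389·2.75·(-0.57215) / (0.1321·(-1.00000)) = +0.46333 rad/s; magnitude 0.46333 rad/s.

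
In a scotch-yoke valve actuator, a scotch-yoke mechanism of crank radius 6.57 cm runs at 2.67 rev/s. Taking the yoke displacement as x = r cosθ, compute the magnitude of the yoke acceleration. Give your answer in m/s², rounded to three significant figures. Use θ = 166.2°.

ω = 16.78 rad/s (from 2.67 rev/s).
x = r cosθ ⇒ ẍ = −rω² cosθ (ω constant).
|a| = rω²|cosθ| = 0.0657·(16.78)²·|cos 166.2°| = 17.957 m/s².

18.0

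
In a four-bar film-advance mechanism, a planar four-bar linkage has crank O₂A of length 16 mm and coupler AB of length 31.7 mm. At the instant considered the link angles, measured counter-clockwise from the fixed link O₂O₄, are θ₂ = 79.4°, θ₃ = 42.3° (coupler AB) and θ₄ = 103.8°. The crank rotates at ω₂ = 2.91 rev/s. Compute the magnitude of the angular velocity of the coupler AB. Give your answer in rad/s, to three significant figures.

4.34

ω₂ = 18.28 rad/s (from 2.91 rev/s).
Differentiating the loop-closure r₂e^{iθ₂}+r₃e^{iθ₃}=r₁+r₄e^{iθ₄} gives r₂ω₂e^{iθ₂}+r₃ω₃e^{iθ₃}=r₄ω₄e^{iθ₄}.
Eliminating the other unknown: ω₃ = r₂ω₂ sin(θ₄−θ₂) / [r₃ sin(θ₃−θ₄)].
Numerator sine = +0.41310; denominator sine = -0.87882.
Result = 0.016·18.28·(+0.41310) / (0.0317·(-0.87882)) = -4.3381 rad/s; magnitude 4.3381 rad/s.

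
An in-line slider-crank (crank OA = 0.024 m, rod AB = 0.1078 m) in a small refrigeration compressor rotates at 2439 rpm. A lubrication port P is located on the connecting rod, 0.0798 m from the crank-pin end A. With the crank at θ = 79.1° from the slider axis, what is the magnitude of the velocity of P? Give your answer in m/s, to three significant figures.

6.22

ω = 255.4 rad/s.  Crank-pin speed |V_A| = rω = 6.1299 m/s, perpendicular to OA.
Rod angle: sinφ = −(r/L) sinθ ⇒ φ = -12.628°; ω_rod = −rω cosθ/√(L²−r²sin²θ) = -11.019 rad/s.
V_P = V_A + ω_rod × AP, with AP = 0.0798 m along the rod.
Components: V_Px = −rω sinθ − a·ω_rod·sinφ = -6.2115 m/s;  V_Py = rω cosθ + a·ω_rod·cosφ = +0.30107 m/s.
|V_P| = √(V_Px² + V_Py²) = 6.2188 m/s.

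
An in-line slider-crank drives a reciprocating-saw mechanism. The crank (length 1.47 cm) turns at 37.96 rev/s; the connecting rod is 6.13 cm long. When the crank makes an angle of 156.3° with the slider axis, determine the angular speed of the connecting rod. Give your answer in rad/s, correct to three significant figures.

52.6

ω = 238.5 rad/s (converted from 37.96 rev/s).
The rod makes angle φ with the slider axis where L sinφ = r sinθ; differentiating, L cosφ·φ̇ = r ω cosθ.
L cosφ = √(L² − r² sin²θ) = 0.061015 m.
|ω_rod| = r ω |cosθ| / √(L² − r² sin²θ) = 0.0147·238.5·0.91566/0.061015 = 52.617 rad/s.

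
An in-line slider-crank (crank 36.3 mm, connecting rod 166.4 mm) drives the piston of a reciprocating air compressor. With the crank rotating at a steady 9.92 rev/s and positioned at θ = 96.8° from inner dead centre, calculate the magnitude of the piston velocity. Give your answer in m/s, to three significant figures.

ω = 2π·9.92 = 62.33 rad/s
For an in-line slider-crank, x = r cosθ + √(L² − r² sin²θ), so v = −rω sinθ·[1 + r cosθ/√(L² − r² sin²θ)].
With r = 0.0363 m, L = 0.1664 m, θ = 96.8°: √(L² − r² sin²θ) = 0.16245 m.
v = −0.0363·62.33·0.99297·[1 + 0.0363·-0.11840/0.16245] = -2.1872 m/s.
|v| = 2.1872 m/s.

2.19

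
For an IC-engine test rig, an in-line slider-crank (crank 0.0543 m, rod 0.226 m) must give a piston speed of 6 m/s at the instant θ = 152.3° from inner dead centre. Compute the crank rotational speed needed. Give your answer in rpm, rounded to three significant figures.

For an in-line slider-crank, |v_piston| = rω|sinθ|·[1 + r cosθ/√(L² − r² sin²θ)].
With r = 0.0543 m, L = 0.226 m, θ = 152.3°: the bracketed kinematic factor |dx/dθ| = 0.019838 m.
ω = v/|dx/dθ| = 6/0.019838 = 302.46 rad/s.
N = 60ω/(2π) = 2888.2 rpm.

2890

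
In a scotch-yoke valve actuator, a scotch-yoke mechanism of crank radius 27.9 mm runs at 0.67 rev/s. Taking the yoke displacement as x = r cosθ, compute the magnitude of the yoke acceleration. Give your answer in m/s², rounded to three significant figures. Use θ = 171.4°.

ω = 4.21 rad/s (from 0.67 rev/s).
x = r cosθ ⇒ ẍ = −rω² cosθ (ω constant).
|a| = rω²|cosθ| = 0.0279·(4.21)²·|cos 171.4°| = 0.48888 m/s².

0.489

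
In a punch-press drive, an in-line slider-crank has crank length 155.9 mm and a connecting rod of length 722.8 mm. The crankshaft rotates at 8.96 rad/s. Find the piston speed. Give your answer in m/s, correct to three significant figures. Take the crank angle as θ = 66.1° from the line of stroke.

ω = 8.96 rad/s
For an in-line slider-crank, x = r cosθ + √(L² − r² sin²θ), so v = −rω sinθ·[1 + r cosθ/√(L² − r² sin²θ)].
With r = 0.1559 m, L = 0.7228 m, θ = 66.1°: √(L² − r² sin²θ) = 0.70861 m.
v = −0.1559·8.96·0.91425·[1 + 0.1559·0.40514/0.70861] = -1.3909 m/s.
|v| = 1.3909 m/s.

1.39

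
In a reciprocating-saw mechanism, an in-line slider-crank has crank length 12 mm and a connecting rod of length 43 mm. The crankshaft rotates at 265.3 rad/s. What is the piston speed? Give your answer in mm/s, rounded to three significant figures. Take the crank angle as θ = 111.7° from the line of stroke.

2640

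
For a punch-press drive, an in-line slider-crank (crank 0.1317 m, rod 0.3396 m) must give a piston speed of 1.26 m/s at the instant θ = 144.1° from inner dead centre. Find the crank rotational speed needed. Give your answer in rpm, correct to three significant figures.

230

For an in-line slider-crank, |v_piston| = rω|sinθ|·[1 + r cosθ/√(L² − r² sin²θ)].
With r = 0.1317 m, L = 0.3396 m, θ = 144.1°: the bracketed kinematic factor |dx/dθ| = 0.052313 m.
ω = v/|dx/dθ| = 1.26/0.052313 = 24.086 rad/s.
N = 60ω/(2π) = 230 rpm.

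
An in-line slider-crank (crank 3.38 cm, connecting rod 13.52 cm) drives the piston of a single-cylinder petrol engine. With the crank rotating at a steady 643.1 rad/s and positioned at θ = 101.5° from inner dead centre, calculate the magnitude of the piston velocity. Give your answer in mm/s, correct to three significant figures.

ω = 643.1 rad/s
For an in-line slider-crank, x = r cosθ + √(L² − r² sin²θ), so v = −rω sinθ·[1 + r cosθ/√(L² − r² sin²θ)].
With r = 0.0338 m, L = 0.1352 m, θ = 101.5°: √(L² − r² sin²θ) = 0.13108 m.
v = −0.0338·643.1·0.97992·[1 + 0.0338·-0.19937/0.13108] = -20.205 m/s.
|v| = 20.205 m/s = 20205 mm/s.

20200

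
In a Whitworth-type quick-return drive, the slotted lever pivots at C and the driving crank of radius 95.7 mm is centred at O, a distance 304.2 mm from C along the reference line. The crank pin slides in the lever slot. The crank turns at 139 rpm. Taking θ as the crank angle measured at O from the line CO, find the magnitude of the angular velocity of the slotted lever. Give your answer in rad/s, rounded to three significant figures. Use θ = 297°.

ω = 14.56 rad/s (from 139 rpm).
Crank pin A relative to C: A = (d + r cosθ, r sinθ); lever angle φ = atan2(r sinθ, d + r cosθ).
Differentiating tanφ: φ̇ = rω(d cosθ + r)/(d² + r² + 2dr cosθ).
d² + r² + 2dr cosθ = |CA|² = 0.128129 m²;  d cosθ + r = +0.2338 m.
|ω_lever| = |0.0957·14.56·+0.2338| / 0.128129 = 2.5419 rad/s.

2.54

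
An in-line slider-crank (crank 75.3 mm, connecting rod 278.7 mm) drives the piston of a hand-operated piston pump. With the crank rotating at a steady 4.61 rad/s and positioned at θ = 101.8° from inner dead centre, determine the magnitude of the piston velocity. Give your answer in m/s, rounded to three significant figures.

0.320

ω = 4.61 rad/s
For an in-line slider-crank, x = r cosθ + √(L² − r² sin²θ), so v = −rω sinθ·[1 + r cosθ/√(L² − r² sin²θ)].
With r = 0.0753 m, L = 0.2787 m, θ = 101.8°: √(L² − r² sin²θ) = 0.26878 m.
v = −0.0753·4.61·0.97887·[1 + 0.0753·-0.20450/0.26878] = -0.32033 m/s.
|v| = 0.32033 m/s.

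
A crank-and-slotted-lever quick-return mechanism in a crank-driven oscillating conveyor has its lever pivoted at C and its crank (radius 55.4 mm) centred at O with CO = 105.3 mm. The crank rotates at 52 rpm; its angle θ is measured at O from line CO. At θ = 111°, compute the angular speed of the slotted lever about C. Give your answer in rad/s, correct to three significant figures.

0.534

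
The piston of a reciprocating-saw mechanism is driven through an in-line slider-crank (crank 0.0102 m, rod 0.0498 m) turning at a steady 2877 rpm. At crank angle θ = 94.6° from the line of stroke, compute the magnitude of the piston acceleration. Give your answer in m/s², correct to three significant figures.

ω = 2π·2877/60 = 301.3 rad/s
x(θ) = r cosθ + √(L² − r² sin²θ); with ω constant, a = ω²·d²x/dθ².
d²x/dθ² = −r cosθ − r²(cos2θ)/√u − r⁴ sin²2θ/(4u^{3/2}),  u = L² − r² sin²θ = 0.00237667 m².
Substituting r = 0.0102 m, L = 0.0498 m, θ = 94.6°: d²x/dθ² = +0.0029241 m.
a = ω²·d²x/dθ² = (301.3)²·(+0.0029241) = +265.42 m/s²;  |a| = 265.42 m/s².

265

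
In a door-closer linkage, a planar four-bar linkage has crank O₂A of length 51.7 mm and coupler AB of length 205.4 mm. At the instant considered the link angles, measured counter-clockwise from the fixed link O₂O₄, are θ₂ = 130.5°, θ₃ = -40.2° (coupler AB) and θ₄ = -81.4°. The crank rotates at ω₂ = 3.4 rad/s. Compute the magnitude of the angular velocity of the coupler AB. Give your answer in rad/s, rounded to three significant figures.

ω₂ = 3.4 rad/s
Differentiating the loop-closure r₂e^{iθ₂}+r₃e^{iθ₃}=r₁+r₄e^{iθ₄} gives r₂ω₂e^{iθ₂}+r₃ω₃e^{iθ₃}=r₄ω₄e^{iθ₄}.
Eliminating the other unknown: ω₃ = r₂ω₂ sin(θ₄−θ₂) / [r₃ sin(θ₃−θ₄)].
Numerator sine = +0.52844; denominator sine = +0.65869.
Result = 0.0517·3.4·(+0.52844) / (0.2054·(+0.65869)) = +0.68657 rad/s; magnitude 0.68657 rad/s.

0.687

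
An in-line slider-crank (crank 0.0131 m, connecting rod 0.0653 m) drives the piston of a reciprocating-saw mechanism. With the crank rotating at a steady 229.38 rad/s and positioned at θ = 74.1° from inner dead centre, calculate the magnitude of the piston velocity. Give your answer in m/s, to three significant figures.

3.05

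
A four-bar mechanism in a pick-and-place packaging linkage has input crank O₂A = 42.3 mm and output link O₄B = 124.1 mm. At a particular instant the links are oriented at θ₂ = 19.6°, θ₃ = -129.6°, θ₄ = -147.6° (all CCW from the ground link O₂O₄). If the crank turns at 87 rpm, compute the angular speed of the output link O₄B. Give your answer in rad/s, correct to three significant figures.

ω₂ = 9.111 rad/s (from 87 rpm).
Differentiating the loop-closure r₂e^{iθ₂}+r₃e^{iθ₃}=r₁+r₄e^{iθ₄} gives r₂ω₂e^{iθ₂}+r₃ω₃e^{iθ₃}=r₄ω₄e^{iθ₄}.
Eliminating the other unknown: ω₄ = r₂ω₂ sin(θ₂−θ₃) / [r₄ sin(θ₄−θ₃)].
Numerator sine = +0.51204; denominator sine = -0.30902.
Result = 0.0423·9.111·(+0.51204) / (0.1241·(-0.30902)) = -5.1457 rad/s; magnitude 5.1457 rad/s.

5.15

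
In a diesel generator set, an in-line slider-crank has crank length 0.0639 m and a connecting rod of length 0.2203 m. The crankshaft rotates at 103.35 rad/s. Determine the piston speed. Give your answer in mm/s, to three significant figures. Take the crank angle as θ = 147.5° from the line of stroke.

ω = 103.3 rad/s
For an in-line slider-crank, x = r cosθ + √(L² − r² sin²θ), so v = −rω sinθ·[1 + r cosθ/√(L² − r² sin²θ)].
With r = 0.0639 m, L = 0.2203 m, θ = 147.5°: √(L² − r² sin²θ) = 0.21761 m.
v = −0.0639·103.3·0.53730·[1 + 0.0639·-0.84339/0.21761] = -2.6696 m/s.
|v| = 2.6696 m/s = 2669.6 mm/s.

2670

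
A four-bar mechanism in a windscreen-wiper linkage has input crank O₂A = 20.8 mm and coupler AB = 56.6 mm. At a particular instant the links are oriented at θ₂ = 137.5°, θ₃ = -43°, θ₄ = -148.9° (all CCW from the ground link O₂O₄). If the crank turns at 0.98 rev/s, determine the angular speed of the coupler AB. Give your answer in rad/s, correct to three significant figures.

2.26

ω₂ = 6.158 rad/s (from 0.98 rev/s).
Differentiating the loop-closure r₂e^{iθ₂}+r₃e^{iθ₃}=r₁+r₄e^{iθ₄} gives r₂ω₂e^{iθ₂}+r₃ω₃e^{iθ₃}=r₄ω₄e^{iθ₄}.
Eliminating the other unknown: ω₃ = r₂ω₂ sin(θ₄−θ₂) / [r₃ sin(θ₃−θ₄)].
Numerator sine = +0.95931; denominator sine = +0.96174.
Result = 0.0208·6.158·(+0.95931) / (0.0566·(+0.96174)) = +2.2571 rad/s; magnitude 2.2571 rad/s.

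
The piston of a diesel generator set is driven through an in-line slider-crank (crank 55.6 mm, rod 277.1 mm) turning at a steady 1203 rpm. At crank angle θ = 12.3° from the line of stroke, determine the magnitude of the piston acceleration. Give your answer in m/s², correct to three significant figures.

ω = 2π·1203/60 = 126 rad/s
x(θ) = r cosθ + √(L² − r² sin²θ); with ω constant, a = ω²·d²x/dθ².
d²x/dθ² = −r cosθ − r²(cos2θ)/√u − r⁴ sin²2θ/(4u^{3/2}),  u = L² − r² sin²θ = 0.0766441 m².
Substituting r = 0.0556 m, L = 0.2771 m, θ = 12.3°: d²x/dθ² = -0.064496 m.
a = ω²·d²x/dθ² = (126)²·(-0.064496) = -1023.6 m/s²;  |a| = 1023.6 m/s².

1020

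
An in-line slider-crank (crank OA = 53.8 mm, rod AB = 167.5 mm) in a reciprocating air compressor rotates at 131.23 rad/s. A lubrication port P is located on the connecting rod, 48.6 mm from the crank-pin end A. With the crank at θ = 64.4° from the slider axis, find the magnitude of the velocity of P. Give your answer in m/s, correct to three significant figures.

6.98

ω = 131.2 rad/s.  Crank-pin speed |V_A| = rω = 7.0602 m/s, perpendicular to OA.
Rod angle: sinφ = −(r/L) sinθ ⇒ φ = -16.838°; ω_rod = −rω cosθ/√(L²−r²sin²θ) = -19.028 rad/s.
V_P = V_A + ω_rod × AP, with AP = 0.0486 m along the rod.
Components: V_Px = −rω sinθ − a·ω_rod·sinφ = -6.635 m/s;  V_Py = rω cosθ + a·ω_rod·cosφ = +2.1655 m/s.
|V_P| = √(V_Px² + V_Py²) = 6.9794 m/s.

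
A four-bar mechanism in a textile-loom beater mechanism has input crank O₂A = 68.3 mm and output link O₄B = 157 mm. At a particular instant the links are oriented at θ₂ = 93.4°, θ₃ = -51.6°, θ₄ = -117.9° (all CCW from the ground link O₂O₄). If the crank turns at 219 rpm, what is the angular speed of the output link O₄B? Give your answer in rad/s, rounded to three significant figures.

6.25

ω₂ = 22.93 rad/s (from 219 rpm).
Differentiating the loop-closure r₂e^{iθ₂}+r₃e^{iθ₃}=r₁+r₄e^{iθ₄} gives r₂ω₂e^{iθ₂}+r₃ω₃e^{iθ₃}=r₄ω₄e^{iθ₄}.
Eliminating the other unknown: ω₄ = r₂ω₂ sin(θ₂−θ₃) / [r₄ sin(θ₄−θ₃)].
Numerator sine = +0.57358; denominator sine = -0.91566.
Result = 0.0683·22.93·(+0.57358) / (0.157·(-0.91566)) = -6.2496 rad/s; magnitude 6.2496 rad/s.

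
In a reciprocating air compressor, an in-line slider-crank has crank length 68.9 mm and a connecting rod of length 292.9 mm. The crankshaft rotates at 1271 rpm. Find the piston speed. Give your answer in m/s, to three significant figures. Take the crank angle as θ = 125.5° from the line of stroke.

ω = 2π·1271/60 = 133.1 rad/s
For an in-line slider-crank, x = r cosθ + √(L² − r² sin²θ), so v = −rω sinθ·[1 + r cosθ/√(L² − r² sin²θ)].
With r = 0.0689 m, L = 0.2929 m, θ = 125.5°: √(L² − r² sin²θ) = 0.28748 m.
v = −0.0689·133.1·0.81412·[1 + 0.0689·-0.58070/0.28748] = -6.4268 m/s.
|v| = 6.4268 m/s.

6.43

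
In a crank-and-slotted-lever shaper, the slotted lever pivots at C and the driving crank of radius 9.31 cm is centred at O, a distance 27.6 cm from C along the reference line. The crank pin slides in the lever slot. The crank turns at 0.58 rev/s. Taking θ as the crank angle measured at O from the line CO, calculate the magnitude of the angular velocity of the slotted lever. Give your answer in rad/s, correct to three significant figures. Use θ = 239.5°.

0.271

ω = 3.644 rad/s (from 0.58 rev/s).
Crank pin A relative to C: A = (d + r cosθ, r sinθ); lever angle φ = atan2(r sinθ, d + r cosθ).
Differentiating tanφ: φ̇ = rω(d cosθ + r)/(d² + r² + 2dr cosθ).
d² + r² + 2dr cosθ = |CA|² = 0.0587606 m²;  d cosθ + r = -0.046981 m.
|ω_lever| = |0.0931·3.644·-0.046981| / 0.0587606 = 0.27126 rad/s.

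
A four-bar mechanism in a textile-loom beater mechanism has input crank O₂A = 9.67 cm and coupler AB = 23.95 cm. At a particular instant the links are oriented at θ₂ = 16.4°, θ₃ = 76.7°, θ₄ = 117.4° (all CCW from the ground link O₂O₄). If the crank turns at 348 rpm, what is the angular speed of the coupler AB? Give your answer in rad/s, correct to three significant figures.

22.1

ω₂ = 36.44 rad/s (from 348 rpm).
Differentiating the loop-closure r₂e^{iθ₂}+r₃e^{iθ₃}=r₁+r₄e^{iθ₄} gives r₂ω₂e^{iθ₂}+r₃ω₃e^{iθ₃}=r₄ω₄e^{iθ₄}.
Eliminating the other unknown: ω₃ = r₂ω₂ sin(θ₄−θ₂) / [r₃ sin(θ₃−θ₄)].
Numerator sine = +0.98163; denominator sine = -0.65210.
Result = 0.0967·36.44·(+0.98163) / (0.2395·(-0.65210)) = -22.149 rad/s; magnitude 22.149 rad/s.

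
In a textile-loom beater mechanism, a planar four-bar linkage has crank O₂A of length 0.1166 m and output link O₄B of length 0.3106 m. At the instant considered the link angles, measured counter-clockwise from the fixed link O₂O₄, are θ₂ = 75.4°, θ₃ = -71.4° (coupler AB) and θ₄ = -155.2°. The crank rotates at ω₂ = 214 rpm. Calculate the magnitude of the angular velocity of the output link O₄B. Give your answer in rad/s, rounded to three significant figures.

4.63

ω₂ = 22.41 rad/s (from 214 rpm).
Differentiating the loop-closure r₂e^{iθ₂}+r₃e^{iθ₃}=r₁+r₄e^{iθ₄} gives r₂ω₂e^{iθ₂}+r₃ω₃e^{iθ₃}=r₄ω₄e^{iθ₄}.
Eliminating the other unknown: ω₄ = r₂ω₂ sin(θ₂−θ₃) / [r₄ sin(θ₄−θ₃)].
Numerator sine = +0.54756; denominator sine = -0.99415.
Result = 0.1166·22.41·(+0.54756) / (0.3106·(-0.99415)) = -4.6336 rad/s; magnitude 4.6336 rad/s.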